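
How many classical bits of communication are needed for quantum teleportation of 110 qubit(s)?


Quantum teleportation requires 2 classical bits per qubit teleported.
110 qubit(s) -> 2 * 110 = 220 classical bits

220


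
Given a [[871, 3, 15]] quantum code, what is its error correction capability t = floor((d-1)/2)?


Code parameters: [[871, 3, 15]], distance d = 15.
Number of correctable errors = floor((d-1)/2)
= floor((15 - 1)/2)
= floor(14/2)
= 7

7


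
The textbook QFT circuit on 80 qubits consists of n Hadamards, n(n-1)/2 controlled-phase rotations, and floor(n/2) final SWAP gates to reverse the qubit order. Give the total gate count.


Hadamard gates: 80
Controlled rotations: n*(n-1)/2 = 80*79/2 = 3160
SWAP gates: floor(n/2) = floor(80/2) = 40
Total = 80 + 3160 + 40
= 3280

3280


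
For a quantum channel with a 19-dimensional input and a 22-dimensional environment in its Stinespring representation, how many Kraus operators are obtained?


Tracing out the environment in an orthonormal basis {|i>_E} gives Kraus operators K_i = <i|_E U |0>_E.
Number of Kraus operators = dim(H_env) = d_env
= 22

22


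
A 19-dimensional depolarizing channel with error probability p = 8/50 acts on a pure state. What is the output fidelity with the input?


F = (1-p) + p/d
= (1 - 0.1600) + 0.1600/19
= 0.8400 + 0.0084
= 0.8484

0.8484


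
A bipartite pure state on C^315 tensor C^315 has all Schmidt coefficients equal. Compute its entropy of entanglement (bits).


For a maximally entangled state in d x d:
S = log2(d) = log2(315)
= 8.2992

8.2992


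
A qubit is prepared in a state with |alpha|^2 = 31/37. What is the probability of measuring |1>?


|alpha|^2 = 31/37 = 0.8378
|beta|^2 = 1 - 31/37 = 6/37 = 0.1622
P(|1>) = |beta|^2 = 0.1622

0.1622


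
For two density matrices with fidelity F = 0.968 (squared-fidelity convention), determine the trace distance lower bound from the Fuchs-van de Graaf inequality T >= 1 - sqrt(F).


Fuchs-van de Graaf (squared-fidelity convention): 1 - sqrt(F) <= T <= sqrt(1 - F).
Lower bound: T >= 1 - sqrt(F)
sqrt(F) = sqrt(0.968) = 0.9839
T >= 1 - 0.9839
T >= 0.0161

0.0161


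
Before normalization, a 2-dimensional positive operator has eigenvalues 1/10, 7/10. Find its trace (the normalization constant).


tr(M) = sum of eigenvalues
= 1/10 + 7/10
= 8/10
= 0.8000

0.8000


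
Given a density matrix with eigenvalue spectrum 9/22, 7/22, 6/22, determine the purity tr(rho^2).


tr(rho^2) = sum of eigenvalues squared
= (9/22)^2 + (7/22)^2 + (6/22)^2
= (81 + 49 + 36) / 484
= 166/484
= 0.3430

0.3430


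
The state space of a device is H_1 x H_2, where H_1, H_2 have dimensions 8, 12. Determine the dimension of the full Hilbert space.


dim(H_1 x H_2) = 8 * 12
= 96

96


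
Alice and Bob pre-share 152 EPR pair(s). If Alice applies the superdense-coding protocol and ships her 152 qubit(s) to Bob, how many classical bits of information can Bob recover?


Superdense coding allows 2 classical bits per shared entangled pair.
152 pair(s) -> 2 * 152 = 304 classical bits

304


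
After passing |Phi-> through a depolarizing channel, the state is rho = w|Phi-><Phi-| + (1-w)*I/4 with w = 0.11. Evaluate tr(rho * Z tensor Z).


|Phi-> = (|00> - |11>)/sqrt(2)
For the pure Bell state, <Z_A Z_B> = +1 (Bell-state Pauli correlator).
The maximally-mixed part I/4 has tr(I/4 * P tensor P) = 0 for any traceless Pauli P.
So <Z_A Z_B>_rho = w * (+1) + (1 - w) * 0
= 0.11 * (+1)
= 0.1100

0.1100


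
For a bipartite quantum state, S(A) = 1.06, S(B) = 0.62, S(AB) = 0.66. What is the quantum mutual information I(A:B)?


I(A:B) = S(A) + S(B) - S(AB)
= 1.06 + 0.62 - 0.66
= 1.0200

1.0200


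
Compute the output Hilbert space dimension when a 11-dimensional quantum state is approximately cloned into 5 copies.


Output space = H^(tensor 5) where dim(H) = 11
dim = 11^5
= 121 (after 2 factors)
= 1331 (after 3 factors)
= 14641 (after 4 factors)
= 161051 (after 5 factors)
= 161051

161051


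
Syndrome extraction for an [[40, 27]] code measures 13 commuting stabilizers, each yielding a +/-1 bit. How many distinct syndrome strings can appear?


Each stabilizer generator gives a binary (+1 or -1) measurement outcome.
With 13 independent generators:
Total syndromes = 2^13
= 8192

8192


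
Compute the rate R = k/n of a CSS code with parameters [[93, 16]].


Code rate R = k/n
= 16/93
= 0.1720

0.1720


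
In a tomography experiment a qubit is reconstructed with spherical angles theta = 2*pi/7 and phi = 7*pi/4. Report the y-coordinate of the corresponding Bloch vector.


theta = 0.8976, phi = 5.4978
r_y = sin(theta)*sin(phi) = 0.7818 * -0.7071
r_y = -0.5528

-0.5528


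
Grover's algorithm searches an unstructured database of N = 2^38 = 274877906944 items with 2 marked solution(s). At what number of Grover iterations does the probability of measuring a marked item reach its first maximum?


After j Grover iterations the success probability is P(j) = sin^2((2j+1)*theta), where sin(theta) = sqrt(k/N).
N = 2^38 = 274877906944, k = 2
sin(theta) = sqrt(k/N) = 2.697398305e-06
theta = arcsin(sqrt(k/N)) = 2.697398305e-06 rad
P(j) reaches its first maximum when (2j+1)*theta is as close as possible to pi/2, i.e. j = round(pi/(4*theta) - 1/2).
pi/(4*theta) - 1/2 = 291168.2762
(For comparison, the common estimate pi/4 * sqrt(N/k) = 291168.7762; the exact maximiser is used here.)
Optimal iterations = 291168

291168


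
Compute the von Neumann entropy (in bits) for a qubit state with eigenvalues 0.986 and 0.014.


S = -p*log2(p) - (1-p)*log2(1-p)
p = 0.9860, 1-p = 0.0140
= -0.9860 * log2(0.9860) - 0.0140 * log2(0.0140)
= -(-0.0201) - (-0.0862)
= 0.1063

0.1063


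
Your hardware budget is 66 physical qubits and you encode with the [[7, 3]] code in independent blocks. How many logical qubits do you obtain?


Each code block uses 7 physical qubits for 3 logical qubit(s).
Number of complete blocks = floor(66 / 7) = 9
Logical qubits = 9 * 3
= 27

27


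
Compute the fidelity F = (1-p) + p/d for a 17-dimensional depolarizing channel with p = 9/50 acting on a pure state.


F = (1-p) + p/d
= (1 - 0.1800) + 0.1800/17
= 0.8200 + 0.0106
= 0.8306

0.8306


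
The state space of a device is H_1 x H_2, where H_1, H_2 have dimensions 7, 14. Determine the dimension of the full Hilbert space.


dim(H_1 x H_2) = 7 * 14
= 98

98


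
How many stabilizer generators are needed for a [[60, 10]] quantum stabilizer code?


For an [[n,k]] stabilizer code:
Number of stabilizer generators = n - k
= 60 - 10
= 50

50


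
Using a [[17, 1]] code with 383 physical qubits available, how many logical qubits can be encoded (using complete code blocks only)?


Each code block uses 17 physical qubits for 1 logical qubit(s).
Number of complete blocks = floor(383 / 17) = 22
Logical qubits = 22 * 1
= 22

22


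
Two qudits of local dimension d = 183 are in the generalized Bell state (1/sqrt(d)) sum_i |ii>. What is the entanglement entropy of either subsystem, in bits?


For a maximally entangled state in d x d:
S = log2(d) = log2(183)
= 7.5157

7.5157


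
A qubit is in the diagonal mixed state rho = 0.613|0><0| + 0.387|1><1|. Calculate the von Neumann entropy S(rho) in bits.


S = -p*log2(p) - (1-p)*log2(1-p)
p = 0.6130, 1-p = 0.3870
= -0.6130 * log2(0.6130) - 0.3870 * log2(0.3870)
= -(-0.4328) - (-0.5300)
= 0.9628

0.9628


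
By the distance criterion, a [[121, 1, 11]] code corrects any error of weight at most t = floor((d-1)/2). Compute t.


Code parameters: [[121, 1, 11]], distance d = 11.
Number of correctable errors = floor((d-1)/2)
= floor((11 - 1)/2)
= floor(10/2)
= 5

5


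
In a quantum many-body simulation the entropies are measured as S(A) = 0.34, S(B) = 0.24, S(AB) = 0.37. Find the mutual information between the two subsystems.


I(A:B) = S(A) + S(B) - S(AB)
= 0.34 + 0.24 - 0.37
= 0.2100

0.2100


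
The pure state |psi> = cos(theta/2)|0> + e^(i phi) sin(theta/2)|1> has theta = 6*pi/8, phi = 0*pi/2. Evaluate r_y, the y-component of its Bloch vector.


theta = 2.3562, phi = 0.0000
r_y = sin(theta)*sin(phi) = 0.7071 * 0.0000
r_y = 0.0000

0.0000


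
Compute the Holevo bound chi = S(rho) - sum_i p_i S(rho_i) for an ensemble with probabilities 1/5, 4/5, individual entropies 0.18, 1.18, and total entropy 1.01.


chi = S(rho) - sum_i p_i * S(rho_i)
Weighted entropy = 1/5 * 0.18 + 4/5 * 1.18
= 0.9800
chi = 1.01 - 0.9800
= 0.0300

0.0300


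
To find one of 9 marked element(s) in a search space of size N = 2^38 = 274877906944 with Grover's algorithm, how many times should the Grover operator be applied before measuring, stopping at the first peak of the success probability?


After j Grover iterations the success probability is P(j) = sin^2((2j+1)*theta), where sin(theta) = sqrt(k/N).
N = 2^38 = 274877906944, k = 9
sin(theta) = sqrt(k/N) = 5.722045898e-06
theta = arcsin(sqrt(k/N)) = 5.722045898e-06 rad
P(j) reaches its first maximum when (2j+1)*theta is as close as possible to pi/2, i.e. j = round(pi/(4*theta) - 1/2).
pi/(4*theta) - 1/2 = 137257.7774
(For comparison, the common estimate pi/4 * sqrt(N/k) = 137258.2774; the exact maximiser is used here.)
Optimal iterations = 137258

137258


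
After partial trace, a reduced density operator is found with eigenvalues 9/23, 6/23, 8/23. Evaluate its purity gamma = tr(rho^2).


tr(rho^2) = sum of eigenvalues squared
= (9/23)^2 + (6/23)^2 + (8/23)^2
= (81 + 36 + 64) / 529
= 181/529
= 0.3422

0.3422


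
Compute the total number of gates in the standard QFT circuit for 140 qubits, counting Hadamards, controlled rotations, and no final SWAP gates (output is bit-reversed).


Hadamard gates: 140
Controlled rotations: n*(n-1)/2 = 140*139/2 = 9730
SWAP gates: 0 (omitted)
Total = 140 + 9730
= 9870

9870


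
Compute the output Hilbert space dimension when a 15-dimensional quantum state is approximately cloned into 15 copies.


Output space = H^(tensor 15) where dim(H) = 15
dim = 15^15
= 225 (after 2 factors)
= 3375 (after 3 factors)
= 50625 (after 4 factors)
= 759375 (after 5 factors)
= 11390625 (after 6 factors)
= 170859375 (after 7 factors)
= 2562890625 (after 8 factors)
= 38443359375 (after 9 factors)
= 576650390625 (after 10 factors)
= 8649755859375 (after 11 factors)
= 129746337890625 (after 12 factors)
= 1946195068359375 (after 13 factors)
= 29192926025390625 (after 14 factors)
= 437893890380859375 (after 15 factors)
= 437893890380859375

437893890380859375


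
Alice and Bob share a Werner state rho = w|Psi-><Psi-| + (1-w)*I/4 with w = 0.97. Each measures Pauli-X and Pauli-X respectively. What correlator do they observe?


|Psi-> = (|01> - |10>)/sqrt(2)
For the pure Bell state, <X_A X_B> = -1 (Bell-state Pauli correlator).
The maximally-mixed part I/4 has tr(I/4 * P tensor P) = 0 for any traceless Pauli P.
So <X_A X_B>_rho = w * (-1) + (1 - w) * 0
= 0.97 * (-1)
= -0.9700

-0.9700


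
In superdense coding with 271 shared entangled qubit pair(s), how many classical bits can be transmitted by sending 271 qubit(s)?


Superdense coding allows 2 classical bits per shared entangled pair.
271 pair(s) -> 2 * 271 = 542 classical bits

542


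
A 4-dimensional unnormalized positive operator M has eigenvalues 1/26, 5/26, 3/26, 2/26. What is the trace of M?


tr(M) = sum of eigenvalues
= 1/26 + 5/26 + 3/26 + 2/26
= 11/26
= 0.4231

0.4231


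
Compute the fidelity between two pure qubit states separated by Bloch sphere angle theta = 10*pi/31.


For states separated by angle theta on Bloch sphere:
F = cos^2(theta/2)
theta = 10*pi/31 = 1.0134
theta/2 = 0.5067
cos(theta/2) = 0.8743
F = 0.7645

0.7645


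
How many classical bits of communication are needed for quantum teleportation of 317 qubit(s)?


Quantum teleportation requires 2 classical bits per qubit teleported.
317 qubit(s) -> 2 * 317 = 634 classical bits

634


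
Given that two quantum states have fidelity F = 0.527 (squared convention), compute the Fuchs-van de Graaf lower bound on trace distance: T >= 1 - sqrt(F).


Fuchs-van de Graaf (squared-fidelity convention): 1 - sqrt(F) <= T <= sqrt(1 - F).
Lower bound: T >= 1 - sqrt(F)
sqrt(F) = sqrt(0.527) = 0.7259
T >= 1 - 0.7259
T >= 0.2741

0.2741


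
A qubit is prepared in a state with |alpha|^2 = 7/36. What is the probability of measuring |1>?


|alpha|^2 = 7/36 = 0.1944
|beta|^2 = 1 - 7/36 = 29/36 = 0.8056
P(|1>) = |beta|^2 = 0.8056

0.8056


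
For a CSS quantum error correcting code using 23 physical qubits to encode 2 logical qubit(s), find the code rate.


Code rate R = k/n
= 2/23
= 0.0870

0.0870


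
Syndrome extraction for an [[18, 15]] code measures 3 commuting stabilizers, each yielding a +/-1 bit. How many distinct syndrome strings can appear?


Each stabilizer generator gives a binary (+1 or -1) measurement outcome.
With 3 independent generators:
Total syndromes = 2^3
= 8

8


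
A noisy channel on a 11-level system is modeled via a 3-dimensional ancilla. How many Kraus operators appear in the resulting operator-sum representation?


Tracing out the environment in an orthonormal basis {|i>_E} gives Kraus operators K_i = <i|_E U |0>_E.
Number of Kraus operators = dim(H_env) = d_env
= 3

3


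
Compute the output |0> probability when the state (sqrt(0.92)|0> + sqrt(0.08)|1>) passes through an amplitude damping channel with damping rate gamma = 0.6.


For amplitude damping with parameter gamma on state sqrt(a)|0> + sqrt(b)|1>:
alpha^2 = 0.92, beta^2 = 0.08
P(|0>) = alpha^2 + gamma * beta^2
= 0.92 + 0.6 * 0.08
= 0.92 + 0.0480
= 0.9680

0.9680


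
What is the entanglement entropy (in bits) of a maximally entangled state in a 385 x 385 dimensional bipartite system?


For a maximally entangled state in d x d:
S = log2(d) = log2(385)
= 8.5887

8.5887


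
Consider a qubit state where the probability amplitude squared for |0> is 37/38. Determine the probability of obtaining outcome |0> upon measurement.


|alpha|^2 = 37/38 = 0.9737
|beta|^2 = 1 - 37/38 = 1/38 = 0.0263
P(|0>) = |alpha|^2 = 0.9737

0.9737


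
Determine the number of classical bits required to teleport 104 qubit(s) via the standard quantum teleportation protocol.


Quantum teleportation requires 2 classical bits per qubit teleported.
104 qubit(s) -> 2 * 104 = 208 classical bits

208


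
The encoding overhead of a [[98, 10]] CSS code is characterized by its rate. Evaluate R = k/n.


Code rate R = k/n
= 10/98
= 0.1020

0.1020


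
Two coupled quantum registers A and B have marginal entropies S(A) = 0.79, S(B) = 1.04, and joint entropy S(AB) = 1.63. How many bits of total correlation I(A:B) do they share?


I(A:B) = S(A) + S(B) - S(AB)
= 0.79 + 1.04 - 1.63
= 0.2000

0.2000


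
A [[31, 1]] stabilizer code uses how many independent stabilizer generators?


For an [[n,k]] stabilizer code:
Number of stabilizer generators = n - k
= 31 - 1
= 30

30


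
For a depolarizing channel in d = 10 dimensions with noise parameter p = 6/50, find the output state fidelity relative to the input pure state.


F = (1-p) + p/d
= (1 - 0.1200) + 0.1200/10
= 0.8800 + 0.0120
= 0.8920

0.8920


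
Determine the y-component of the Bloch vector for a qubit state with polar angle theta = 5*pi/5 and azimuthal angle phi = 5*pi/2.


theta = 3.1416, phi = 7.8540
r_y = sin(theta)*sin(phi) = 0.0000 * 1.0000
r_y = 0.0000

0.0000


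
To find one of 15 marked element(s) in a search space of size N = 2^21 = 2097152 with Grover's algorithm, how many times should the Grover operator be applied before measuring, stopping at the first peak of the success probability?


After j Grover iterations the success probability is P(j) = sin^2((2j+1)*theta), where sin(theta) = sqrt(k/N).
N = 2^21 = 2097152, k = 15
sin(theta) = sqrt(k/N) = 0.00267442655
theta = arcsin(sqrt(k/N)) = 0.002674429738 rad
P(j) reaches its first maximum when (2j+1)*theta is as close as possible to pi/2, i.e. j = round(pi/(4*theta) - 1/2).
pi/(4*theta) - 1/2 = 293.1694
(For comparison, the common estimate pi/4 * sqrt(N/k) = 293.6697; the exact maximiser is used here.)
Optimal iterations = 293

293


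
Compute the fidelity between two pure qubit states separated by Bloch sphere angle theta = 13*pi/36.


For states separated by angle theta on Bloch sphere:
F = cos^2(theta/2)
theta = 13*pi/36 = 1.1345
theta/2 = 0.5672
cos(theta/2) = 0.8434
F = 0.7113

0.7113


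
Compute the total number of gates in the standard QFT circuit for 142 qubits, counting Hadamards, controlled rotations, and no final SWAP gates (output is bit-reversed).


Hadamard gates: 142
Controlled rotations: n*(n-1)/2 = 142*141/2 = 10011
SWAP gates: 0 (omitted)
Total = 142 + 10011
= 10153

10153


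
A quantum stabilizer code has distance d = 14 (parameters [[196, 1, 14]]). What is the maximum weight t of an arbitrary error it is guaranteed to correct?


Code parameters: [[196, 1, 14]], distance d = 14.
Number of correctable errors = floor((d-1)/2)
= floor((14 - 1)/2)
= floor(13/2)
= 6

6


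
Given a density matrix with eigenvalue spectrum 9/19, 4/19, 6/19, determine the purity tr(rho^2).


tr(rho^2) = sum of eigenvalues squared
= (9/19)^2 + (4/19)^2 + (6/19)^2
= (81 + 16 + 36) / 361
= 133/361
= 0.3684

0.3684


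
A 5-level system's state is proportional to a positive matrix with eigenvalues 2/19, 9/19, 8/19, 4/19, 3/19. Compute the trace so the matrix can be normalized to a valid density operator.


tr(M) = sum of eigenvalues
= 2/19 + 9/19 + 8/19 + 4/19 + 3/19
= 26/19
= 1.3684

1.3684


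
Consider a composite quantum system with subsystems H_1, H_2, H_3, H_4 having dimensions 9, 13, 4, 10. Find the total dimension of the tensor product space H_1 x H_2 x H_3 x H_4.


dim(H_1 x H_2 x H_3 x H_4) = 9 * 13 * 4 * 10
= 117 * 4 * 10
= 468 * 10
= 4680

4680


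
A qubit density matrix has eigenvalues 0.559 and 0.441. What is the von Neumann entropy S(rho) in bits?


S = -p*log2(p) - (1-p)*log2(1-p)
p = 0.5590, 1-p = 0.4410
= -0.5590 * log2(0.5590) - 0.4410 * log2(0.4410)
= -(-0.4690) - (-0.5209)
= 0.9899

0.9899


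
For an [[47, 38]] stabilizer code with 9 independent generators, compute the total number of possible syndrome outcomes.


Each stabilizer generator gives a binary (+1 or -1) measurement outcome.
With 9 independent generators:
Total syndromes = 2^9
= 512

512


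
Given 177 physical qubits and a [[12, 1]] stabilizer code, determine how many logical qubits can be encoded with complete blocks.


Each code block uses 12 physical qubits for 1 logical qubit(s).
Number of complete blocks = floor(177 / 12) = 14
Logical qubits = 14 * 1
= 14

14


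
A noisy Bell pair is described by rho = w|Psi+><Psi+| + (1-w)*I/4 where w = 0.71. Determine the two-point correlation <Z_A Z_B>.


|Psi+> = (|01> + |10>)/sqrt(2)
For the pure Bell state, <Z_A Z_B> = -1 (Bell-state Pauli correlator).
The maximally-mixed part I/4 has tr(I/4 * P tensor P) = 0 for any traceless Pauli P.
So <Z_A Z_B>_rho = w * (-1) + (1 - w) * 0
= 0.71 * (-1)
= -0.7100

-0.7100


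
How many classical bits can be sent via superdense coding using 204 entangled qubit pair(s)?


Superdense coding allows 2 classical bits per shared entangled pair.
204 pair(s) -> 2 * 204 = 408 classical bits

408


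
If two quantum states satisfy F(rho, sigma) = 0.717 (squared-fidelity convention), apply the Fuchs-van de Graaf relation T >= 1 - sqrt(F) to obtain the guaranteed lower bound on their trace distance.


Fuchs-van de Graaf (squared-fidelity convention): 1 - sqrt(F) <= T <= sqrt(1 - F).
Lower bound: T >= 1 - sqrt(F)
sqrt(F) = sqrt(0.717) = 0.8468
T >= 1 - 0.8468
T >= 0.1532

0.1532


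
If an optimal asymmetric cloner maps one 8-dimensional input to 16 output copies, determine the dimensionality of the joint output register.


Output space = H^(tensor 16) where dim(H) = 8
dim = 8^16
= 64 (after 2 factors)
= 512 (after 3 factors)
= 4096 (after 4 factors)
= 32768 (after 5 factors)
= 262144 (after 6 factors)
= 2097152 (after 7 factors)
= 16777216 (after 8 factors)
= 134217728 (after 9 factors)
= 1073741824 (after 10 factors)
= 8589934592 (after 11 factors)
= 68719476736 (after 12 factors)
= 549755813888 (after 13 factors)
= 4398046511104 (after 14 factors)
= 35184372088832 (after 15 factors)
= 281474976710656 (after 16 factors)
= 281474976710656

281474976710656


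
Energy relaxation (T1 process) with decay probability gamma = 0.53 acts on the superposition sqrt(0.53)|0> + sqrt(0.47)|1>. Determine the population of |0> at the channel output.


For amplitude damping with parameter gamma on state sqrt(a)|0> + sqrt(b)|1>:
alpha^2 = 0.53, beta^2 = 0.47
P(|0>) = alpha^2 + gamma * beta^2
= 0.53 + 0.53 * 0.47
= 0.53 + 0.2491
= 0.7791

0.7791


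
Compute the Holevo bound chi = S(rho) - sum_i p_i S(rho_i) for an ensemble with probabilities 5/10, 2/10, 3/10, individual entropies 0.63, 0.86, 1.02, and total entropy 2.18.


chi = S(rho) - sum_i p_i * S(rho_i)
Weighted entropy = 5/10 * 0.63 + 2/10 * 0.86 + 3/10 * 1.02
= 0.7930
chi = 2.18 - 0.7930
= 1.3870

1.3870


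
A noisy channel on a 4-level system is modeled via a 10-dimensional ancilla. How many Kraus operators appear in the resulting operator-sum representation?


Tracing out the environment in an orthonormal basis {|i>_E} gives Kraus operators K_i = <i|_E U |0>_E.
Number of Kraus operators = dim(H_env) = d_env
= 10

10


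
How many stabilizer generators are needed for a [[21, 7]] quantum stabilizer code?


For an [[n,k]] stabilizer code:
Number of stabilizer generators = n - k
= 21 - 7
= 14

14


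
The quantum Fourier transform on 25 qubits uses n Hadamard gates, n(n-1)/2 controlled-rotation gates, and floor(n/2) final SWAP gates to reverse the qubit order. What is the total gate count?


Hadamard gates: 25
Controlled rotations: n*(n-1)/2 = 25*24/2 = 300
SWAP gates: floor(n/2) = floor(25/2) = 12
Total = 25 + 300 + 12
= 337

337


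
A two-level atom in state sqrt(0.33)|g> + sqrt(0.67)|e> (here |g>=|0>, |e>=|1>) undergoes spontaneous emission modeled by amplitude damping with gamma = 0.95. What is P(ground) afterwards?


For amplitude damping with parameter gamma on state sqrt(a)|0> + sqrt(b)|1>:
alpha^2 = 0.33, beta^2 = 0.67
P(|0>) = alpha^2 + gamma * beta^2
= 0.33 + 0.95 * 0.67
= 0.33 + 0.6365
= 0.9665

0.9665


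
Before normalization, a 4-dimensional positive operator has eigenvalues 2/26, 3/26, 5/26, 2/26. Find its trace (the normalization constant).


tr(M) = sum of eigenvalues
= 2/26 + 3/26 + 5/26 + 2/26
= 12/26
= 0.4615

0.4615


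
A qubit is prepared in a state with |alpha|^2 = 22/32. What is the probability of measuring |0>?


|alpha|^2 = 22/32 = 0.6875
|beta|^2 = 1 - 22/32 = 10/32 = 0.3125
P(|0>) = |alpha|^2 = 0.6875

0.6875


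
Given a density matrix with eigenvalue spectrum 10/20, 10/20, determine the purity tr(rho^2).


tr(rho^2) = sum of eigenvalues squared
= (10/20)^2 + (10/20)^2
= (100 + 100) / 400
= 200/400
= 0.5000

0.5000


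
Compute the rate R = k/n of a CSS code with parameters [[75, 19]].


Code rate R = k/n
= 19/75
= 0.2533

0.2533


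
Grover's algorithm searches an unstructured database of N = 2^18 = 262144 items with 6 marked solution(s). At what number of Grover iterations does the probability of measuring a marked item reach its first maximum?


After j Grover iterations the success probability is P(j) = sin^2((2j+1)*theta), where sin(theta) = sqrt(k/N).
N = 2^18 = 262144, k = 6
sin(theta) = sqrt(k/N) = 0.004784159654
theta = arcsin(sqrt(k/N)) = 0.004784177904 rad
P(j) reaches its first maximum when (2j+1)*theta is as close as possible to pi/2, i.e. j = round(pi/(4*theta) - 1/2).
pi/(4*theta) - 1/2 = 163.6658
(For comparison, the common estimate pi/4 * sqrt(N/k) = 164.1664; the exact maximiser is used here.)
Optimal iterations = 164

164


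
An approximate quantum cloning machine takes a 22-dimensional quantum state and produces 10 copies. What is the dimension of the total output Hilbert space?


Output space = H^(tensor 10) where dim(H) = 22
dim = 22^10
= 484 (after 2 factors)
= 10648 (after 3 factors)
= 234256 (after 4 factors)
= 5153632 (after 5 factors)
= 113379904 (after 6 factors)
= 2494357888 (after 7 factors)
= 54875873536 (after 8 factors)
= 1207269217792 (after 9 factors)
= 26559922791424 (after 10 factors)
= 26559922791424

26559922791424


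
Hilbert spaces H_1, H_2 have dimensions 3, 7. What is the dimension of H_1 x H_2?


dim(H_1 x H_2) = 3 * 7
= 21

21


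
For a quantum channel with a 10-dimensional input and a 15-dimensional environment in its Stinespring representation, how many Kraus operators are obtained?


Tracing out the environment in an orthonormal basis {|i>_E} gives Kraus operators K_i = <i|_E U |0>_E.
Number of Kraus operators = dim(H_env) = d_env
= 15

15


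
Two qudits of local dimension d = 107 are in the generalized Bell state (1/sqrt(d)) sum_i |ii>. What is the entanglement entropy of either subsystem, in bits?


For a maximally entangled state in d x d:
S = log2(d) = log2(107)
= 6.7415

6.7415


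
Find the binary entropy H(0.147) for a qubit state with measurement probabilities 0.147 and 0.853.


S = -p*log2(p) - (1-p)*log2(1-p)
p = 0.1470, 1-p = 0.8530
= -0.1470 * log2(0.1470) - 0.8530 * log2(0.8530)
= -(-0.4066) - (-0.1957)
= 0.6023

0.6023


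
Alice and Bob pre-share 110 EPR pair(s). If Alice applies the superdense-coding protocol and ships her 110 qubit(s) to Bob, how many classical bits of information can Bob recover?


Superdense coding allows 2 classical bits per shared entangled pair.
110 pair(s) -> 2 * 110 = 220 classical bits

220


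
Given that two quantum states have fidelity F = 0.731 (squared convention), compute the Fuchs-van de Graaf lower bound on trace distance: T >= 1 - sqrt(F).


Fuchs-van de Graaf (squared-fidelity convention): 1 - sqrt(F) <= T <= sqrt(1 - F).
Lower bound: T >= 1 - sqrt(F)
sqrt(F) = sqrt(0.731) = 0.8550
T >= 1 - 0.8550
T >= 0.1450

0.1450


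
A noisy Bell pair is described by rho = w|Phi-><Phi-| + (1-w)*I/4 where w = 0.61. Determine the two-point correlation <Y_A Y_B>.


|Phi-> = (|00> - |11>)/sqrt(2)
For the pure Bell state, <Y_A Y_B> = +1 (Bell-state Pauli correlator).
The maximally-mixed part I/4 has tr(I/4 * P tensor P) = 0 for any traceless Pauli P.
So <Y_A Y_B>_rho = w * (+1) + (1 - w) * 0
= 0.61 * (+1)
= 0.6100

0.6100


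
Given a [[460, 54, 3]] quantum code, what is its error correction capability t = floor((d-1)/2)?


Code parameters: [[460, 54, 3]], distance d = 3.
Number of correctable errors = floor((d-1)/2)
= floor((3 - 1)/2)
= floor(2/2)
= 1

1


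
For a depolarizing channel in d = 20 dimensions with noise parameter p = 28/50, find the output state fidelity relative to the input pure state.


F = (1-p) + p/d
= (1 - 0.5600) + 0.5600/20
= 0.4400 + 0.0280
= 0.4680

0.4680


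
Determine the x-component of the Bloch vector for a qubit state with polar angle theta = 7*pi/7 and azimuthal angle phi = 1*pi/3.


theta = 3.1416, phi = 1.0472
r_x = sin(theta)*cos(phi) = 0.0000 * 0.5000
r_x = 0.0000

0.0000


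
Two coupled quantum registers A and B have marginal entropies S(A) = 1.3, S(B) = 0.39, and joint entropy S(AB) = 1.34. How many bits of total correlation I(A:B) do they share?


I(A:B) = S(A) + S(B) - S(AB)
= 1.3 + 0.39 - 1.34
= 0.3500

0.3500


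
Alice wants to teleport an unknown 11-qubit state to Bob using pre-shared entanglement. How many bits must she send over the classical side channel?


Quantum teleportation requires 2 classical bits per qubit teleported.
11 qubit(s) -> 2 * 11 = 22 classical bits

22


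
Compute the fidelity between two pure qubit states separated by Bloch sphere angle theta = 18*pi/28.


For states separated by angle theta on Bloch sphere:
F = cos^2(theta/2)
theta = 18*pi/28 = 2.0196
theta/2 = 1.0098
cos(theta/2) = 0.5320
F = 0.2831

0.2831


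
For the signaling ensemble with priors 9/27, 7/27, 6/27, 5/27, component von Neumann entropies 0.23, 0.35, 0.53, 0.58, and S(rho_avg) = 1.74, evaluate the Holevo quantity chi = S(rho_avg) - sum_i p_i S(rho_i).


chi = S(rho) - sum_i p_i * S(rho_i)
Weighted entropy = 9/27 * 0.23 + 7/27 * 0.35 + 6/27 * 0.53 + 5/27 * 0.58
= 0.3926
chi = 1.74 - 0.3926
= 1.3474

1.3474


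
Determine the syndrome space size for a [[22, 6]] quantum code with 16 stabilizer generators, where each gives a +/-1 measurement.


Each stabilizer generator gives a binary (+1 or -1) measurement outcome.
With 16 independent generators:
Total syndromes = 2^16
= 65536

65536


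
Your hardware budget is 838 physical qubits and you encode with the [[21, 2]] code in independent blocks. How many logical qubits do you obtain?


Each code block uses 21 physical qubits for 2 logical qubit(s).
Number of complete blocks = floor(838 / 21) = 39
Logical qubits = 39 * 2
= 78

78


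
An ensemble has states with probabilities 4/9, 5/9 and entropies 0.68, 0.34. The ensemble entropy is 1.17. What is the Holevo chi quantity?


chi = S(rho) - sum_i p_i * S(rho_i)
Weighted entropy = 4/9 * 0.68 + 5/9 * 0.34
= 0.4911
chi = 1.17 - 0.4911
= 0.6789

0.6789


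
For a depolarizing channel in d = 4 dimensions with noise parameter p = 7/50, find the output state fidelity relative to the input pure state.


F = (1-p) + p/d
= (1 - 0.1400) + 0.1400/4
= 0.8600 + 0.0350
= 0.8950

0.8950


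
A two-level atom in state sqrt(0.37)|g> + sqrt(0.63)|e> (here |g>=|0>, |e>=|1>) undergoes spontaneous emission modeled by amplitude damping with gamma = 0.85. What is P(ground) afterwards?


For amplitude damping with parameter gamma on state sqrt(a)|0> + sqrt(b)|1>:
alpha^2 = 0.37, beta^2 = 0.63
P(|0>) = alpha^2 + gamma * beta^2
= 0.37 + 0.85 * 0.63
= 0.37 + 0.5355
= 0.9055

0.9055


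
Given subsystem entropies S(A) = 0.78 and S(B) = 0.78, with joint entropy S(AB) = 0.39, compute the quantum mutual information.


I(A:B) = S(A) + S(B) - S(AB)
= 0.78 + 0.78 - 0.39
= 1.1700

1.1700


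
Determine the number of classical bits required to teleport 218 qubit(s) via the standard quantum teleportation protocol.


Quantum teleportation requires 2 classical bits per qubit teleported.
218 qubit(s) -> 2 * 218 = 436 classical bits

436


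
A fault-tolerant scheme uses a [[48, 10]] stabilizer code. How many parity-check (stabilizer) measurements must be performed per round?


For an [[n,k]] stabilizer code:
Number of stabilizer generators = n - k
= 48 - 10
= 38

38


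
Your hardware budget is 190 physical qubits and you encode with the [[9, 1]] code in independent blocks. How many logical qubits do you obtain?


Each code block uses 9 physical qubits for 1 logical qubit(s).
Number of complete blocks = floor(190 / 9) = 21
Logical qubits = 21 * 1
= 21

21


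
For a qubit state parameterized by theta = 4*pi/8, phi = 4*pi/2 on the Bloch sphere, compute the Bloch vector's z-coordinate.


theta = 1.5708, phi = 6.2832
r_z = cos(theta) = 0.0000

0.0000


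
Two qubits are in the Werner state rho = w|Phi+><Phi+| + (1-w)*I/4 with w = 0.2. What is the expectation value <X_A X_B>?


|Phi+> = (|00> + |11>)/sqrt(2)
For the pure Bell state, <X_A X_B> = +1 (Bell-state Pauli correlator).
The maximally-mixed part I/4 has tr(I/4 * P tensor P) = 0 for any traceless Pauli P.
So <X_A X_B>_rho = w * (+1) + (1 - w) * 0
= 0.2 * (+1)
= 0.2000

0.2000


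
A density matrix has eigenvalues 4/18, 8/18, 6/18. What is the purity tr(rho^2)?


tr(rho^2) = sum of eigenvalues squared
= (4/18)^2 + (8/18)^2 + (6/18)^2
= (16 + 64 + 36) / 324
= 116/324
= 0.3580

0.3580


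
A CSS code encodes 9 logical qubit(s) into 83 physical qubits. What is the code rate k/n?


Code rate R = k/n
= 9/83
= 0.1084

0.1084


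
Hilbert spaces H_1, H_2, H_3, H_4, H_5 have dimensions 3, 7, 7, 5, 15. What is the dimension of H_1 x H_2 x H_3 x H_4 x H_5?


dim(H_1 x H_2 x H_3 x H_4 x H_5) = 3 * 7 * 7 * 5 * 15
= 21 * 7 * 5 * 15
= 147 * 5 * 15
= 735 * 15
= 11025

11025


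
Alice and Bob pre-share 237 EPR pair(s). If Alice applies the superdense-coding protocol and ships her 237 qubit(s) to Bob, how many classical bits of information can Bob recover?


Superdense coding allows 2 classical bits per shared entangled pair.
237 pair(s) -> 2 * 237 = 474 classical bits

474


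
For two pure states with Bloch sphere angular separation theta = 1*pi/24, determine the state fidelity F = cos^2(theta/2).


For states separated by angle theta on Bloch sphere:
F = cos^2(theta/2)
theta = 1*pi/24 = 0.1309
theta/2 = 0.0654
cos(theta/2) = 0.9979
F = 0.9957

0.9957


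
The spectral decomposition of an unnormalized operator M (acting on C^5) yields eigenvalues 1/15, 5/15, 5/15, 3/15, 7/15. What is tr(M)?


tr(M) = sum of eigenvalues
= 1/15 + 5/15 + 5/15 + 3/15 + 7/15
= 21/15
= 1.4000

1.4000


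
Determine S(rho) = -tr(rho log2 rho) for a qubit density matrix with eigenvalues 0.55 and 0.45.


S = -p*log2(p) - (1-p)*log2(1-p)
p = 0.5500, 1-p = 0.4500
= -0.5500 * log2(0.5500) - 0.4500 * log2(0.4500)
= -(-0.4744) - (-0.5184)
= 0.9928

0.9928


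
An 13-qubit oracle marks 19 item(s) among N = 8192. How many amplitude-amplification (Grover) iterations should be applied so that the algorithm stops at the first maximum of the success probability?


After j Grover iterations the success probability is P(j) = sin^2((2j+1)*theta), where sin(theta) = sqrt(k/N).
N = 2^13 = 8192, k = 19
sin(theta) = sqrt(k/N) = 0.0481594844
theta = arcsin(sqrt(k/N)) = 0.04817812019 rad
P(j) reaches its first maximum when (2j+1)*theta is as close as possible to pi/2, i.e. j = round(pi/(4*theta) - 1/2).
pi/(4*theta) - 1/2 = 15.8020
(For comparison, the common estimate pi/4 * sqrt(N/k) = 16.3083; the exact maximiser is used here.)
Optimal iterations = 16

16


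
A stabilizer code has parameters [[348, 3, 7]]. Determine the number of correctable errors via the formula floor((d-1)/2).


Code parameters: [[348, 3, 7]], distance d = 7.
Number of correctable errors = floor((d-1)/2)
= floor((7 - 1)/2)
= floor(6/2)
= 3

3


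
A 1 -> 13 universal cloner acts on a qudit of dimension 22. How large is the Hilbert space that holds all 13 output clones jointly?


Output space = H^(tensor 13) where dim(H) = 22
dim = 22^13
= 484 (after 2 factors)
= 10648 (after 3 factors)
= 234256 (after 4 factors)
= 5153632 (after 5 factors)
= 113379904 (after 6 factors)
= 2494357888 (after 7 factors)
= 54875873536 (after 8 factors)
= 1207269217792 (after 9 factors)
= 26559922791424 (after 10 factors)
= 584318301411328 (after 11 factors)
= 12855002631049216 (after 12 factors)
= 282810057883082752 (after 13 factors)
= 282810057883082752

282810057883082752


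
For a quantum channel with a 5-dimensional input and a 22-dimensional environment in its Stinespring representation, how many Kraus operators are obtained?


Tracing out the environment in an orthonormal basis {|i>_E} gives Kraus operators K_i = <i|_E U |0>_E.
Number of Kraus operators = dim(H_env) = d_env
= 22

22


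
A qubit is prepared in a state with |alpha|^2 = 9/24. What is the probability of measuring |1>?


|alpha|^2 = 9/24 = 0.3750
|beta|^2 = 1 - 9/24 = 15/24 = 0.6250
P(|1>) = |beta|^2 = 0.6250

0.6250


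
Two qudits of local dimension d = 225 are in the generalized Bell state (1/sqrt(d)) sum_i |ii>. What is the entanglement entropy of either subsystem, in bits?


For a maximally entangled state in d x d:
S = log2(d) = log2(225)
= 7.8138

7.8138


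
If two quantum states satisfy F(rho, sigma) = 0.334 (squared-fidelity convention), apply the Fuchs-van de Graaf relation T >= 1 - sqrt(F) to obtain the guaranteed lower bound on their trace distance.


Fuchs-van de Graaf (squared-fidelity convention): 1 - sqrt(F) <= T <= sqrt(1 - F).
Lower bound: T >= 1 - sqrt(F)
sqrt(F) = sqrt(0.334) = 0.5779
T >= 1 - 0.5779
T >= 0.4221

0.4221


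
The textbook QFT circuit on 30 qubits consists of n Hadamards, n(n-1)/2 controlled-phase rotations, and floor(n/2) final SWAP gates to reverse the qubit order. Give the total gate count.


Hadamard gates: 30
Controlled rotations: n*(n-1)/2 = 30*29/2 = 435
SWAP gates: floor(n/2) = floor(30/2) = 15
Total = 30 + 435 + 15
= 480

480


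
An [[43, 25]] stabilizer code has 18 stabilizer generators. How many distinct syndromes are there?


Each stabilizer generator gives a binary (+1 or -1) measurement outcome.
With 18 independent generators:
Total syndromes = 2^18
= 262144

262144


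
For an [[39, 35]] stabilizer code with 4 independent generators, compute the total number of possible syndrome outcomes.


Each stabilizer generator gives a binary (+1 or -1) measurement outcome.
With 4 independent generators:
Total syndromes = 2^4
= 16

16


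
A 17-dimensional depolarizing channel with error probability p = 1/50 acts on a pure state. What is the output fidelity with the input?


F = (1-p) + p/d
= (1 - 0.0200) + 0.0200/17
= 0.9800 + 0.0012
= 0.9812

0.9812


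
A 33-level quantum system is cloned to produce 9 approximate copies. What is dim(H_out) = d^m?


Output space = H^(tensor 9) where dim(H) = 33
dim = 33^9
= 1089 (after 2 factors)
= 35937 (after 3 factors)
= 1185921 (after 4 factors)
= 39135393 (after 5 factors)
= 1291467969 (after 6 factors)
= 42618442977 (after 7 factors)
= 1406408618241 (after 8 factors)
= 46411484401953 (after 9 factors)
= 46411484401953

46411484401953


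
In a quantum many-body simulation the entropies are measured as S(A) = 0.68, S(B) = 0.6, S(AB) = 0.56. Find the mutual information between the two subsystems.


I(A:B) = S(A) + S(B) - S(AB)
= 0.68 + 0.6 - 0.56
= 0.7200

0.7200


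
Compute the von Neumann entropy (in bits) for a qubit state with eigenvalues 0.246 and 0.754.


S = -p*log2(p) - (1-p)*log2(1-p)
p = 0.2460, 1-p = 0.7540
= -0.2460 * log2(0.2460) - 0.7540 * log2(0.7540)
= -(-0.4977) - (-0.3072)
= 0.8049

0.8049


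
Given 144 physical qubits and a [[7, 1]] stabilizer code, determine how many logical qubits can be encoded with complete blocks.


Each code block uses 7 physical qubits for 1 logical qubit(s).
Number of complete blocks = floor(144 / 7) = 20
Logical qubits = 20 * 1
= 20

20


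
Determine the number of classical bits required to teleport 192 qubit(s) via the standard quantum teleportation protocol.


Quantum teleportation requires 2 classical bits per qubit teleported.
192 qubit(s) -> 2 * 192 = 384 classical bits

384


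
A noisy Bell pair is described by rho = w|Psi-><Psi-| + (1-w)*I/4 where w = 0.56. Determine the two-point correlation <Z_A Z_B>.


|Psi-> = (|01> - |10>)/sqrt(2)
For the pure Bell state, <Z_A Z_B> = -1 (Bell-state Pauli correlator).
The maximally-mixed part I/4 has tr(I/4 * P tensor P) = 0 for any traceless Pauli P.
So <Z_A Z_B>_rho = w * (-1) + (1 - w) * 0
= 0.56 * (-1)
= -0.5600

-0.5600


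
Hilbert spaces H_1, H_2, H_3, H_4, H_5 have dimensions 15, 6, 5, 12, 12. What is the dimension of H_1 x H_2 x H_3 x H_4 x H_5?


dim(H_1 x H_2 x H_3 x H_4 x H_5) = 15 * 6 * 5 * 12 * 12
= 90 * 5 * 12 * 12
= 450 * 12 * 12
= 5400 * 12
= 64800

64800


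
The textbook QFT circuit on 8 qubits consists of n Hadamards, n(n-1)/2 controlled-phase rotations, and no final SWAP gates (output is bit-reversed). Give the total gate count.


Hadamard gates: 8
Controlled rotations: n*(n-1)/2 = 8*7/2 = 28
SWAP gates: 0 (omitted)
Total = 8 + 28
= 36

36


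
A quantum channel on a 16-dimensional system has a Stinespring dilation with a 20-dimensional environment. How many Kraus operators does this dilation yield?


Tracing out the environment in an orthonormal basis {|i>_E} gives Kraus operators K_i = <i|_E U |0>_E.
Number of Kraus operators = dim(H_env) = d_env
= 20

20


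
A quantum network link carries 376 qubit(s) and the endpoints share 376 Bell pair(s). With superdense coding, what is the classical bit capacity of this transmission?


Superdense coding allows 2 classical bits per shared entangled pair.
376 pair(s) -> 2 * 376 = 752 classical bits

752
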